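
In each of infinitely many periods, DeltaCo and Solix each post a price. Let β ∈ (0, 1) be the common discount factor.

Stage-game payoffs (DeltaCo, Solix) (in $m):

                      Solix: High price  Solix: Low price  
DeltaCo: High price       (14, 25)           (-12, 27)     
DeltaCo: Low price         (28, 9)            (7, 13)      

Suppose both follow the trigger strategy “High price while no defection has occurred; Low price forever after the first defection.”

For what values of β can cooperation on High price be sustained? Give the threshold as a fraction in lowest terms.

DeltaCo: cooperation gives 14 each period; deviation gives 28 once then 7 forever.
  14/(1−β) ≥ 28 + 7β/(1−β) ⇒ β ≥ 14/21 = 2/3.
Solix: cooperation gives 25 each period; deviation gives 27 once then 13 forever.
  β ≥ 2/14 = 1/7.
Both must hold, so the binding constraint is DeltaCo's: β ≥ 2/3.

2/3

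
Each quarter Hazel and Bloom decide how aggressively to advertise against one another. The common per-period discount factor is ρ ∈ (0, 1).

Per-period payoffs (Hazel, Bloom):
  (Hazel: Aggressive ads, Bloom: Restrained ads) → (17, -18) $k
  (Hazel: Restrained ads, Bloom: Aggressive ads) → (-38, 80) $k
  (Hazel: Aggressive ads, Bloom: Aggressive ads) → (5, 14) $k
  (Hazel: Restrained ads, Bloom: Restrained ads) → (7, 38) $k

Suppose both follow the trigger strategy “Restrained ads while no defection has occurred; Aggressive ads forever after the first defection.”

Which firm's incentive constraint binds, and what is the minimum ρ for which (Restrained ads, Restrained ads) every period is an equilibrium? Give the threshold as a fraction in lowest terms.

Hazel's threshold: (17−7)/(17−5) = 5/6.
Bloom's threshold: (80−38)/(80−14) = 7/11.
5/6 > 7/11, so Hazel binds and ρ* = 5/6.

Hazel; ρ ≥ 5/6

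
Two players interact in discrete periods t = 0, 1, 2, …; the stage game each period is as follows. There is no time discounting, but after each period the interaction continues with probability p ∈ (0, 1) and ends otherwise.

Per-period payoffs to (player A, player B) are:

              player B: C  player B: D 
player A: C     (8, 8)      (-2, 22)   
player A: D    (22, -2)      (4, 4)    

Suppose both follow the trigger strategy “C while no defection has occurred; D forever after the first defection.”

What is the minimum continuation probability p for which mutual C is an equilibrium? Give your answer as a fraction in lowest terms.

7/9

Expected cooperation value is 8 + p·8 + p²·8 + … = 8/(1−p); deviation gives 22 + p·4/(1−p).
8 ≥ 22(1−p) + 4p ⇒ 18p ≥ 14 ⇒ p ≥ 14/18 = 7/9.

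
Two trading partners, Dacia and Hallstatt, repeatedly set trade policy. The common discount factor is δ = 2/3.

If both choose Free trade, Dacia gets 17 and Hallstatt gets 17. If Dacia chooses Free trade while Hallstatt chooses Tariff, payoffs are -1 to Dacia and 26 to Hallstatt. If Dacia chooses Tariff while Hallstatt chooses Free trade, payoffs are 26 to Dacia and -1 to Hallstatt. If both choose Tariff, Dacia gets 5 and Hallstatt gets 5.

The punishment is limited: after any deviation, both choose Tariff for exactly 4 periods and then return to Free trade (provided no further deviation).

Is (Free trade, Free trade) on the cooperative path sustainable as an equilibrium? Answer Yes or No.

Comparing payoff streams over the 5 periods until play realigns: cooperate → 17(1+δ+…+δ^4); deviate → 26 + 5(δ+…+δ^4).
Cooperation is sustained iff (17−5)(δ+…+δ^4) ≥ 26−17.
δ+…+δ^4 = 2/3·(1−(2/3)^4)/(1−2/3) = 1.6049, and (26−17)/(17−5) = 0.7500.
1.6049 ≥ 0.7500, so cooperation is sustainable.

Yes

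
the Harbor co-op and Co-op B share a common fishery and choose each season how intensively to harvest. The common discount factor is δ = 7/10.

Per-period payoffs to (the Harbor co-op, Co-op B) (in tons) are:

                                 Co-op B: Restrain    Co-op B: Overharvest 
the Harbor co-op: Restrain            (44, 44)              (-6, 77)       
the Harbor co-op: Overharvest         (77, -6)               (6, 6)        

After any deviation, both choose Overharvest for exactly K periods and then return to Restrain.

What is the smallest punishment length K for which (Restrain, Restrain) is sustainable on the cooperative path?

No profitable deviation requires (44−6)(δ+…+δ^K) ≥ 77−44, i.e. δ+…+δ^K ≥ 33/38 ≈ 0.8684.
With δ = 7/10, the partial sums are K=1: 0.7000, K=2: 1.1900.
K = 2 is the first length at which the sum reaches 0.8684.

2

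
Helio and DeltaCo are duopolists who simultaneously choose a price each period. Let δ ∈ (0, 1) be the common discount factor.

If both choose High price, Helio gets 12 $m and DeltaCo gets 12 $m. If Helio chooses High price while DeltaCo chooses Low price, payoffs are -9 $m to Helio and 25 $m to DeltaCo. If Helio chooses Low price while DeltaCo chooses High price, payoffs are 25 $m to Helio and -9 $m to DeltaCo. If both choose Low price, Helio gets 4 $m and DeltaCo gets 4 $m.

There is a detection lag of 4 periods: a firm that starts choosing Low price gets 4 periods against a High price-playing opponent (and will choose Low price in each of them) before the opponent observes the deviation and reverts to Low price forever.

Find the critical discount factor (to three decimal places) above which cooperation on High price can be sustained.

0.887

Deviating for the 4 undetected periods gains 25−12 = 13 per period over cooperation, then loses 12−4 = 8 per period forever once punishment starts.
Gain: 13(1 + δ + … + δ^3); loss: 8·δ^4/(1−δ).
No profitable deviation ⇔ 13(1−δ^4) ≤ 8·δ^4, i.e. δ^4 ≥ 13/(13+8) = 13/21.
Hence δ ≥ (13/21)^(1/4) ≈ 0.887.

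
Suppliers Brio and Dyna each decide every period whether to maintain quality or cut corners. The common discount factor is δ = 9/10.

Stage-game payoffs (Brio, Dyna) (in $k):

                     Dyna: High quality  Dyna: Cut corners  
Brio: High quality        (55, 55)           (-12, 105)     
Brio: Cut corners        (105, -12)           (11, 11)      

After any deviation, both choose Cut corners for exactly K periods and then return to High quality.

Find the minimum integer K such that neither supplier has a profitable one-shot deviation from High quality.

IC: δ(1−δ^K)/(1−δ) ≥ (105−55)/(55−11) = 25/22.
With δ = 9/10: need 1 − δ^K ≥ 25/22·(1−9/10)/(9/10), i.e. δ^K ≤ 0.8737.
Since (9/10)^1 = 0.9000 and (9/10)^2 = 0.8100, the smallest such K is 2.

2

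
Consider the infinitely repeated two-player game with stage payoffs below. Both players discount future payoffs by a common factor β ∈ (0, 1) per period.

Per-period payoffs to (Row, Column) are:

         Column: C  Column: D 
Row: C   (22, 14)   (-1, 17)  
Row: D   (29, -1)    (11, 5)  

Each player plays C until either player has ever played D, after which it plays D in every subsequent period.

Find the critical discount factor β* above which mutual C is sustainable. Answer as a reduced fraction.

For Row: deviation gain 29−22 = 7, per-period punishment loss 22−11 = 11. IC gives β ≥ 7/18.
For Column: gain 3, loss 9 per period, so β ≥ 3/12 = 1/4.
The tighter constraint is Row's, so cooperation needs β ≥ 7/18.

7/18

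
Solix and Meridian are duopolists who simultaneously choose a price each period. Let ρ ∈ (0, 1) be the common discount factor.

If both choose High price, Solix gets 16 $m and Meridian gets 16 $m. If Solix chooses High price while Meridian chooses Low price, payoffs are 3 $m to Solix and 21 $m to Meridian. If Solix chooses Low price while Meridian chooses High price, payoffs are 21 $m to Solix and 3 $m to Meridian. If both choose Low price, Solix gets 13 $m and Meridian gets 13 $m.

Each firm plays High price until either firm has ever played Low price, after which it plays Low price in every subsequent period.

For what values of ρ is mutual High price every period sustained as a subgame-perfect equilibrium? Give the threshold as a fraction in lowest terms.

Cooperation forever yields 16 each period: 16/(1−ρ).
Deviating yields 21 once, then 13 forever: 21 + 13ρ/(1−ρ).
No profitable deviation requires 16/(1−ρ) ≥ 21 + 13ρ/(1−ρ).
Multiplying by (1−ρ): 16 ≥ 21(1−ρ) + 13ρ = 21 − 8ρ.
So 8ρ ≥ 5, i.e. ρ ≥ 5/8.

5/8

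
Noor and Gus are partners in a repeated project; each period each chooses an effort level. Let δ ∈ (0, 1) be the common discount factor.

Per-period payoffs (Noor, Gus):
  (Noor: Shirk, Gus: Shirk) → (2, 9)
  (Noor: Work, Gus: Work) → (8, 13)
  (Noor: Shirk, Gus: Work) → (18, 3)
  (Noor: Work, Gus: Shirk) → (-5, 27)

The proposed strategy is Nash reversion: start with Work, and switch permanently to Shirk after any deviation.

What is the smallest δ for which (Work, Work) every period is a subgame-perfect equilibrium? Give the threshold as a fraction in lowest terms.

7/9

For Noor: deviation gain 18−8 = 10, per-period punishment loss 8−2 = 6. IC gives δ ≥ 10/16 = 5/8.
For Gus: gain 14, loss 4 per period, so δ ≥ 14/18 = 7/9.
The tighter constraint is Gus's, so cooperation needs δ ≥ 7/9.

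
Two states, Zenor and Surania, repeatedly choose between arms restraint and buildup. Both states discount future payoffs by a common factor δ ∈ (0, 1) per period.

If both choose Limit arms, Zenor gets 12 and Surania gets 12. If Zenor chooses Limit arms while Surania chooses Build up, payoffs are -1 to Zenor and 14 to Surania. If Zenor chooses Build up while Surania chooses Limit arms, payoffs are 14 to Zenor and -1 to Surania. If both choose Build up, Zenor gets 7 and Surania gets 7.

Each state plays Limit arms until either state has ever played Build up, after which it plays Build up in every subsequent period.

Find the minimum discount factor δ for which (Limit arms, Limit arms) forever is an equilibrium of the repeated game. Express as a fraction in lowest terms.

2/7

12/(1−δ) ≥ 14 + 7δ/(1−δ)
12 ≥ 14 − 7δ
δ ≥ 2/7.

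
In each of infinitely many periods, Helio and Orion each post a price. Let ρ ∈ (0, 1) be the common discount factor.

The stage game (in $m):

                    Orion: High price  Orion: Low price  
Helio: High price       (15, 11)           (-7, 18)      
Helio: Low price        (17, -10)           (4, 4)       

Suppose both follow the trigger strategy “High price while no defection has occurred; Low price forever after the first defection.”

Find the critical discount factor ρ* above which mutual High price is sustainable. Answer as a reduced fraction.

For Helio: deviation gain 17−15 = 2, per-period punishment loss 15−4 = 11. IC gives ρ ≥ 2/13.
For Orion: gain 7, loss 7 per period, so ρ ≥ 7/14 = 1/2.
The tighter constraint is Orion's, so cooperation needs ρ ≥ 1/2.

1/2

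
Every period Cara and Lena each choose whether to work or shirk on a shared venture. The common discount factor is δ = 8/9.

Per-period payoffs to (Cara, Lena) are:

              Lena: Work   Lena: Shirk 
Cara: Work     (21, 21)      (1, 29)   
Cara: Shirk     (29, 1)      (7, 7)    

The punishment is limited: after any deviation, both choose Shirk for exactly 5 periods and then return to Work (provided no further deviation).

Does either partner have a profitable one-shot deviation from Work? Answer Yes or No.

No

Comparing payoff streams over the 6 periods until play realigns: cooperate → 21(1+δ+…+δ^5); deviate → 29 + 7(δ+…+δ^5).
Cooperation is sustained iff (21−7)(δ+…+δ^5) ≥ 29−21.
δ+…+δ^5 = 8/9·(1−(8/9)^5)/(1−8/9) = 3.5606, and (29−21)/(21−7) = 0.5714.
3.5606 ≥ 0.5714, so cooperation is sustainable.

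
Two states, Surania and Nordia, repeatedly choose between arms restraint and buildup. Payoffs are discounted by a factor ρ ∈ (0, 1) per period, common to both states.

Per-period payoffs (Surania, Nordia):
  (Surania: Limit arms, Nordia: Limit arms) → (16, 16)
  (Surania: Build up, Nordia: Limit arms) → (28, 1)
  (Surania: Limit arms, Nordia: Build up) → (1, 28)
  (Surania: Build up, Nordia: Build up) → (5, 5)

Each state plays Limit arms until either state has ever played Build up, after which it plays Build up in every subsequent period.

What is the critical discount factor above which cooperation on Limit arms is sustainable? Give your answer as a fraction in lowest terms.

Cooperation forever yields 16 each period: 16/(1−ρ).
Deviating yields 28 once, then 5 forever: 28 + 5ρ/(1−ρ).
No profitable deviation requires 16/(1−ρ) ≥ 28 + 5ρ/(1−ρ).
Multiplying by (1−ρ): 16 ≥ 28(1−ρ) + 5ρ = 28 − 23ρ.
So 23ρ ≥ 12, i.e. ρ ≥ 12/23.

12/23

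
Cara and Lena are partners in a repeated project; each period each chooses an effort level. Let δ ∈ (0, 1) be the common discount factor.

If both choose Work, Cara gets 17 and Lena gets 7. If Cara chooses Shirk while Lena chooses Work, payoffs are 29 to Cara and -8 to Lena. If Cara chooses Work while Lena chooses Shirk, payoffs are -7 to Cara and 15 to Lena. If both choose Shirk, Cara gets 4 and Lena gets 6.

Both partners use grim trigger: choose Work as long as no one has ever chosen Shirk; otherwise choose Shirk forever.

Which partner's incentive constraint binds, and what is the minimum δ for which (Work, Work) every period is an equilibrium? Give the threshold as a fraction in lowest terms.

Lena; δ ≥ 8/9

For Cara: deviation gain 29−17 = 12, per-period punishment loss 17−4 = 13. IC gives δ ≥ 12/25.
For Lena: gain 8, loss 1 per period, so δ ≥ 8/9.
The tighter constraint is Lena's, so cooperation needs δ ≥ 8/9.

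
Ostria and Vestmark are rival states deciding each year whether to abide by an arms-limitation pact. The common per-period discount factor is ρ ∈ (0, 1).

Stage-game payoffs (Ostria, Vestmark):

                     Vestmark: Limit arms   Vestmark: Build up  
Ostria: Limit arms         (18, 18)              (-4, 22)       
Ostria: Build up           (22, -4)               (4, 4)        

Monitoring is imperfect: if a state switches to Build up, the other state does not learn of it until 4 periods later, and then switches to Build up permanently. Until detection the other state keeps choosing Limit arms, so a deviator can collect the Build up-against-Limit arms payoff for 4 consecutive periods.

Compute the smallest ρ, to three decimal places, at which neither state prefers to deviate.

The best deviation is to choose Build up for all 4 undetected periods, earning 22 each, then 4 forever once detected.
Deviation value: 22(1−ρ^4)/(1−ρ) + 4ρ^4/(1−ρ); cooperation value: 18/(1−ρ).
IC: 18 ≥ 22(1−ρ^4) + 4ρ^4 = 22 − 18ρ^4.
So ρ^4 ≥ 4/18 = 2/9, giving ρ ≥ (2/9)^(1/4) ≈ 0.687.

0.687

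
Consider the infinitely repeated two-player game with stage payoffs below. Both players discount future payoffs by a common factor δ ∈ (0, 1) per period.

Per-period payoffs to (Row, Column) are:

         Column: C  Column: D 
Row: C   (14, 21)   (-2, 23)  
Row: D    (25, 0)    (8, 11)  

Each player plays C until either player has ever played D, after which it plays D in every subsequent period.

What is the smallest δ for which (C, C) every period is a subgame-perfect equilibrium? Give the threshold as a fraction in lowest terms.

11/17

Row's threshold: (25−14)/(25−8) = 11/17.
Column's threshold: (23−21)/(23−11) = 1/6.
11/17 > 1/6, so Row binds and δ* = 11/17.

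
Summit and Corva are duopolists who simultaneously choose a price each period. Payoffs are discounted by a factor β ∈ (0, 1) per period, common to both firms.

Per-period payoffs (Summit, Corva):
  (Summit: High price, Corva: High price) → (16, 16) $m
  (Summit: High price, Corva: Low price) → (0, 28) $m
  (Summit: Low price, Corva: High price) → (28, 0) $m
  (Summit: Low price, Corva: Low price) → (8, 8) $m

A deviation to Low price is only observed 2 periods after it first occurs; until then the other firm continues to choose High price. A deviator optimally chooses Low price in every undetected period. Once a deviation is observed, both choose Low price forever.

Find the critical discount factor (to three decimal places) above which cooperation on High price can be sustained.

0.775

A deviator earns 28 for 2 periods, then 8 forever; cooperating earns 16 forever. Multiplying the IC by (1−β):
16 ≥ 28(1−β^2) + 8β^2, so 20·β^2 ≥ 12 and β^2 ≥ 3/5.
β ≥ (3/5)^(1/2) ≈ 0.775.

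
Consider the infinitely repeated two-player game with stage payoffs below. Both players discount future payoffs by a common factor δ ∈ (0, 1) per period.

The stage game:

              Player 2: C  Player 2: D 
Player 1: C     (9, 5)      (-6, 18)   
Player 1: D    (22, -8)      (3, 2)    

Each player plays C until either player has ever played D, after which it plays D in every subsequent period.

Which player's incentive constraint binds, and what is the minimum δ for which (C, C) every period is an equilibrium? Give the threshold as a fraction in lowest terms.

Player 1: cooperation gives 9 each period; deviation gives 22 once then 3 forever.
  9/(1−δ) ≥ 22 + 3δ/(1−δ) ⇒ δ ≥ 13/19.
Player 2: cooperation gives 5 each period; deviation gives 18 once then 2 forever.
  δ ≥ 13/16.
Both must hold, so the binding constraint is Player 2's: δ ≥ 13/16.

Player 2; δ ≥ 13/16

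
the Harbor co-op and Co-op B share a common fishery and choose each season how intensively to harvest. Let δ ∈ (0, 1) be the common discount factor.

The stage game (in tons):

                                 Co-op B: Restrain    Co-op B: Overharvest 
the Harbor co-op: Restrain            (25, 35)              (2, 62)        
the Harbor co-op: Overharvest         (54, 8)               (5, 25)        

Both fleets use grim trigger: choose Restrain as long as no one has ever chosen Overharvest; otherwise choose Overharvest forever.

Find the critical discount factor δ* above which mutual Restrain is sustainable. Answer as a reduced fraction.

For the Harbor co-op: deviation gain 54−25 = 29, per-period punishment loss 25−5 = 20. IC gives δ ≥ 29/49.
For Co-op B: gain 27, loss 10 per period, so δ ≥ 27/37.
The tighter constraint is Co-op B's, so cooperation needs δ ≥ 27/37.

27/37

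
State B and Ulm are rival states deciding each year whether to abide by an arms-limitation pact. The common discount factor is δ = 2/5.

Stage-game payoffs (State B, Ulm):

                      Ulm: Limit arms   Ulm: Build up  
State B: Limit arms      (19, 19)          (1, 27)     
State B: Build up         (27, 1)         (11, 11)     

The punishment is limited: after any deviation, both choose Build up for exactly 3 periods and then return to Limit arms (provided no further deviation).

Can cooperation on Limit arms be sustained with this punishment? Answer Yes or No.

IC: δ+…+δ^3 ≥ (27−19)/(19−11) = 1.
At δ = 2/5: partial sum = 0.6240 < 1.0000. Cooperation not sustainable.

No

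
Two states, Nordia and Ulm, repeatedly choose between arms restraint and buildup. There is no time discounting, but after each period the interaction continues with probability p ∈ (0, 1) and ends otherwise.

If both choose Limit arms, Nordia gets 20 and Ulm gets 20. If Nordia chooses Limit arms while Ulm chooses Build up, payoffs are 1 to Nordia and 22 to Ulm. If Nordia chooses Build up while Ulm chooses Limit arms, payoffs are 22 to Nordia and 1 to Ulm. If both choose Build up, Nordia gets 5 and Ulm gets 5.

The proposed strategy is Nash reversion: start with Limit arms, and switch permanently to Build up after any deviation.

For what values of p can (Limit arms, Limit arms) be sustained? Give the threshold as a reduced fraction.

2/17

Expected cooperation value is 20 + p·20 + p²·20 + … = 20/(1−p); deviation gives 22 + p·5/(1−p).
20 ≥ 22(1−p) + 5p ⇒ 17p ≥ 2 ⇒ p ≥ 2/17.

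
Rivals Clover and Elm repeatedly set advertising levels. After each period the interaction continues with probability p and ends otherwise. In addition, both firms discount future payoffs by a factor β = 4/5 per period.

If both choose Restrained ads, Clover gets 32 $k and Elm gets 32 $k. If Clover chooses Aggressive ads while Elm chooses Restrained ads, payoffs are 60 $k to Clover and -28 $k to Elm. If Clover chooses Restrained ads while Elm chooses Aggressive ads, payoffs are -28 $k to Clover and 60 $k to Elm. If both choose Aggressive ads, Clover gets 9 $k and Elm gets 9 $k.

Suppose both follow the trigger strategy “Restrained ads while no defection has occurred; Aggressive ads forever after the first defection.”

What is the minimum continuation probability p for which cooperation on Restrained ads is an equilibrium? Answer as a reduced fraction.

With continuation probability p and discount β, the effective per-period discount factor is βp.
Grim-trigger IC: βp ≥ (60−32)/(60−9) = 28/51.
So p ≥ (28/51)/(4/5) = 35/51.

35/51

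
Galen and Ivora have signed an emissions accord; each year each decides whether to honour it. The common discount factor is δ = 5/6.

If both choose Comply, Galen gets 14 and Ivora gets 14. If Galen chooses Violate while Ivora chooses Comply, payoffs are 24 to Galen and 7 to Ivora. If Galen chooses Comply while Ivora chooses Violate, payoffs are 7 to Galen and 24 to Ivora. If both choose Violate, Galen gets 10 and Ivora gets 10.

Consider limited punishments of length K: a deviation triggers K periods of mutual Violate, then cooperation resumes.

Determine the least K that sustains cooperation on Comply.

4

IC: δ(1−δ^K)/(1−δ) ≥ (24−14)/(14−10) = 5/2.
With δ = 5/6: need 1 − δ^K ≥ 5/2·(1−5/6)/(5/6), i.e. δ^K ≤ 0.5000.
Since (5/6)^3 = 0.5787 and (5/6)^4 = 0.4823, the smallest such K is 4.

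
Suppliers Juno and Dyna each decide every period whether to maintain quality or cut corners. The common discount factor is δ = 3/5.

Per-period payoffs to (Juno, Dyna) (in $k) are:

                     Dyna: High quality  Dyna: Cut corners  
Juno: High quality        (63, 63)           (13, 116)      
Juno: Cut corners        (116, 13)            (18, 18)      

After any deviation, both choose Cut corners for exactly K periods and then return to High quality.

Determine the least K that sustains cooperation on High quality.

No profitable deviation requires (63−18)(δ+…+δ^K) ≥ 116−63, i.e. δ+…+δ^K ≥ 53/45 ≈ 1.1778.
With δ = 3/5, the partial sums are K=1: 0.6000, K=2: 0.9600, K=3: 1.1760, K=4: 1.3056.
K = 4 is the first length at which the sum reaches 1.1778.

4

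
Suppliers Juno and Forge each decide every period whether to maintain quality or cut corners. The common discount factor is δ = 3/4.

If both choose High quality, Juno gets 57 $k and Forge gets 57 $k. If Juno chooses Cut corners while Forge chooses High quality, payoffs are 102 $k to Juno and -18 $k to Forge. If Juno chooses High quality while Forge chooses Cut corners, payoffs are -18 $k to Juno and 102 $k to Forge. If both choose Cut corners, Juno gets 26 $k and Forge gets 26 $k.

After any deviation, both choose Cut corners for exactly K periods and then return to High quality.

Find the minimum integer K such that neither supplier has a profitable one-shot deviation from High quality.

IC: δ(1−δ^K)/(1−δ) ≥ (102−57)/(57−26) = 45/31.
With δ = 3/4: need 1 − δ^K ≥ 45/31·(1−3/4)/(3/4), i.e. δ^K ≤ 0.5161.
Since (3/4)^2 = 0.5625 and (3/4)^3 = 0.4219, the smallest such K is 3.

3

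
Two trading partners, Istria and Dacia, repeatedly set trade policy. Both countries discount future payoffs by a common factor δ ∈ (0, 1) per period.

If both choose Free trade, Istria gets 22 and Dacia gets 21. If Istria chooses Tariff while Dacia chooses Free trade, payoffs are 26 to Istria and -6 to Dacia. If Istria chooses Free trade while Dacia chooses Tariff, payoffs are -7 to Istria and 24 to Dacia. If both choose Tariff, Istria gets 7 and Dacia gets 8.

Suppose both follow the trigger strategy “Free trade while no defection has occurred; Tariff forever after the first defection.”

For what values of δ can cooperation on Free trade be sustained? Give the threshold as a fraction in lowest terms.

4/19

Istria's threshold: (26−22)/(26−7) = 4/19.
Dacia's threshold: (24−21)/(24−8) = 3/16.
4/19 > 3/16, so Istria binds and δ* = 4/19.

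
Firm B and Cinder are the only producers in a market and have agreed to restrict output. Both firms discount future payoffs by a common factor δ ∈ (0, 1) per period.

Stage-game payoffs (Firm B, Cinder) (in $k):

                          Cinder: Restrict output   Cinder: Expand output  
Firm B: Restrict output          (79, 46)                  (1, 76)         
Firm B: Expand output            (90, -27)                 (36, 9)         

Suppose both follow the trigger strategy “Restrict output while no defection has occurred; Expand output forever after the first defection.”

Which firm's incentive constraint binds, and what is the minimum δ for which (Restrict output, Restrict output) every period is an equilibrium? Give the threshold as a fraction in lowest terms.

Cinder; δ ≥ 30/67

Firm B's threshold: (90−79)/(90−36) = 11/54.
Cinder's threshold: (76−46)/(76−9) = 30/67.
11/54 < 30/67, so Cinder binds and δ* = 30/67.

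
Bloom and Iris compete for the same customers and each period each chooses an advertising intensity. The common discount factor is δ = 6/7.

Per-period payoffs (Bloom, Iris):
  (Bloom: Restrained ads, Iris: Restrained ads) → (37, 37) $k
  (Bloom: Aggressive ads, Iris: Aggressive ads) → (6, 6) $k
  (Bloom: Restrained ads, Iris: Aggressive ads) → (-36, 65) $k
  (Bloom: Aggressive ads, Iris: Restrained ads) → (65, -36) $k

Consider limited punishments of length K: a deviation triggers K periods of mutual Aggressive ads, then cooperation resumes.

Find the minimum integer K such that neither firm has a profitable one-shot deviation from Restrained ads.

IC: δ(1−δ^K)/(1−δ) ≥ (65−37)/(37−6) = 28/31.
With δ = 6/7: need 1 − δ^K ≥ 28/31·(1−6/7)/(6/7), i.e. δ^K ≤ 0.8495.
Since (6/7)^1 = 0.8571 and (6/7)^2 = 0.7347, the smallest such K is 2.

2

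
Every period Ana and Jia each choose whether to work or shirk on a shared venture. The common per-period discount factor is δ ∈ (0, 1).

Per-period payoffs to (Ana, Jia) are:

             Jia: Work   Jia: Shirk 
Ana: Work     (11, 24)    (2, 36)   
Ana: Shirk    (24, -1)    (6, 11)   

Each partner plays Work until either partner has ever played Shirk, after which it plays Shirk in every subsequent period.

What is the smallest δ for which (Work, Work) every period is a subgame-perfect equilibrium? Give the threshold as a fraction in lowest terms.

For Ana: deviation gain 24−11 = 13, per-period punishment loss 11−6 = 5. IC gives δ ≥ 13/18.
For Jia: gain 12, loss 13 per period, so δ ≥ 12/25.
The tighter constraint is Ana's, so cooperation needs δ ≥ 13/18.

13/18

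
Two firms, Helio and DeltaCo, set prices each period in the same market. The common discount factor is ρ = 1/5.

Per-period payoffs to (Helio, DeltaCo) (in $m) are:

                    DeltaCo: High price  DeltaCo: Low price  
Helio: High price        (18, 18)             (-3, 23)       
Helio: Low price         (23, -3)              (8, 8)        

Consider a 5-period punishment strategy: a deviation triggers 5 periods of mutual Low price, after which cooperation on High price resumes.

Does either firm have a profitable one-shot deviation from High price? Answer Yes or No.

Comparing payoff streams over the 6 periods until play realigns: cooperate → 18(1+ρ+…+ρ^5); deviate → 23 + 8(ρ+…+ρ^5).
Cooperation is sustained iff (18−8)(ρ+…+ρ^5) ≥ 23−18.
ρ+…+ρ^5 = 1/5·(1−(1/5)^5)/(1−1/5) = 0.2499, and (23−18)/(18−8) = 0.5000.
0.2499 < 0.5000, so cooperation is not sustainable.

Yes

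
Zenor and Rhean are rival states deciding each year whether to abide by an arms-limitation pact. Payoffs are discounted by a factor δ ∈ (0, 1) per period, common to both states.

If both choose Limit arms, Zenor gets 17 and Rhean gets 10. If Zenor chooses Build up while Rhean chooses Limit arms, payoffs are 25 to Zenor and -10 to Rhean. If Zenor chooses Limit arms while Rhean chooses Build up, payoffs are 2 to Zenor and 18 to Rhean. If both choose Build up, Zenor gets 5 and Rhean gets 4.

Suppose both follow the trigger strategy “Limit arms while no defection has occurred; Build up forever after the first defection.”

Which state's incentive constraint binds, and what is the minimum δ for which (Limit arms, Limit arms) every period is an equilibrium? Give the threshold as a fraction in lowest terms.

Zenor's threshold: (25−17)/(25−5) = 2/5.
Rhean's threshold: (18−10)/(18−4) = 4/7.
2/5 < 4/7, so Rhean binds and δ* = 4/7.

Rhean; δ ≥ 4/7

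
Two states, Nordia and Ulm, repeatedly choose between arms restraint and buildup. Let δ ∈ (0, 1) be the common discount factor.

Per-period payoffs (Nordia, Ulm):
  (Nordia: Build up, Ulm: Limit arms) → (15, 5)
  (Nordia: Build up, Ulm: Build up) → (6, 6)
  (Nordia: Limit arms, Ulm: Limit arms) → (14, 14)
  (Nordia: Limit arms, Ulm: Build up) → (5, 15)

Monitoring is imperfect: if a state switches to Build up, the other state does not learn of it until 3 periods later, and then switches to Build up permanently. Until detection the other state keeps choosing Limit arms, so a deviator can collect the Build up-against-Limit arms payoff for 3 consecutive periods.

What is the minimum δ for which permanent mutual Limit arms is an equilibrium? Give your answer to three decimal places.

A deviator earns 15 for 3 periods, then 6 forever; cooperating earns 14 forever. Multiplying the IC by (1−δ):
14 ≥ 15(1−δ^3) + 6δ^3, so 9·δ^3 ≥ 1 and δ^3 ≥ 1/9.
δ ≥ (1/9)^(1/3) ≈ 0.481.

0.481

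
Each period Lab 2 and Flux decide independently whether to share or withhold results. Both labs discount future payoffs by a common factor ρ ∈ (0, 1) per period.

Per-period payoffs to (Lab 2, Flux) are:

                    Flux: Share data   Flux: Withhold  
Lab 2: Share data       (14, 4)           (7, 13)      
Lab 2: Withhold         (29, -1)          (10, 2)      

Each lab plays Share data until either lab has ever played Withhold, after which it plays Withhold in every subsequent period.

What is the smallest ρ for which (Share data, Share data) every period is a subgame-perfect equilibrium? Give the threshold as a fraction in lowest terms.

For Lab 2: deviation gain 29−14 = 15, per-period punishment loss 14−10 = 4. IC gives ρ ≥ 15/19.
For Flux: gain 9, loss 2 per period, so ρ ≥ 9/11.
The tighter constraint is Flux's, so cooperation needs ρ ≥ 9/11.

9/11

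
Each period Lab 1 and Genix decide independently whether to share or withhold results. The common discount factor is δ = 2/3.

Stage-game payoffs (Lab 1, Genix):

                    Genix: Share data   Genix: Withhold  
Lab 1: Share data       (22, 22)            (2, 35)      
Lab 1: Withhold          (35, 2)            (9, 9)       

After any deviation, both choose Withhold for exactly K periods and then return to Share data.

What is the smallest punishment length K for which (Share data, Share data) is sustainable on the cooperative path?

2

No profitable deviation requires (22−9)(δ+…+δ^K) ≥ 35−22, i.e. δ+…+δ^K ≥ 1 ≈ 1.0000.
With δ = 2/3, the partial sums are K=1: 0.6667, K=2: 1.1111.
K = 2 is the first length at which the sum reaches 1.0000.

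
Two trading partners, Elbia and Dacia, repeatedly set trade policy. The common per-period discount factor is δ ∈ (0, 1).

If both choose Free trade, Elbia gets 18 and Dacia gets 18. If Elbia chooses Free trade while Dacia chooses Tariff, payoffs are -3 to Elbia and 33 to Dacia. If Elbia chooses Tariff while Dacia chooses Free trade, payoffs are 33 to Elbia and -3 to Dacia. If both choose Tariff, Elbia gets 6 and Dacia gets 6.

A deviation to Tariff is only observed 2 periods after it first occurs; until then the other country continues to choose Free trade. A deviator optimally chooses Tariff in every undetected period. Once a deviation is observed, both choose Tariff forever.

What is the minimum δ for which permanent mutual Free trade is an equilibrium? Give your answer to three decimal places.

A deviator earns 33 for 2 periods, then 6 forever; cooperating earns 18 forever. Multiplying the IC by (1−δ):
18 ≥ 33(1−δ^2) + 6δ^2, so 27·δ^2 ≥ 15 and δ^2 ≥ 5/9.
δ ≥ (5/9)^(1/2) ≈ 0.745.

0.745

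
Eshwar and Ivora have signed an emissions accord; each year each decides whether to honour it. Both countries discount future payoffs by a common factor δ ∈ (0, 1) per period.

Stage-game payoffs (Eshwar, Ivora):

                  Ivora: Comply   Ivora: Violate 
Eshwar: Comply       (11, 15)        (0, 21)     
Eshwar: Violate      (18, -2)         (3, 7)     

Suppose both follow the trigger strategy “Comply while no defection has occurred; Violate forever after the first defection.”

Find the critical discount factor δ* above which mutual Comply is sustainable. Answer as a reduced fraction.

7/15

For Eshwar: deviation gain 18−11 = 7, per-period punishment loss 11−3 = 8. IC gives δ ≥ 7/15.
For Ivora: gain 6, loss 8 per period, so δ ≥ 6/14 = 3/7.
The tighter constraint is Eshwar's, so cooperation needs δ ≥ 7/15.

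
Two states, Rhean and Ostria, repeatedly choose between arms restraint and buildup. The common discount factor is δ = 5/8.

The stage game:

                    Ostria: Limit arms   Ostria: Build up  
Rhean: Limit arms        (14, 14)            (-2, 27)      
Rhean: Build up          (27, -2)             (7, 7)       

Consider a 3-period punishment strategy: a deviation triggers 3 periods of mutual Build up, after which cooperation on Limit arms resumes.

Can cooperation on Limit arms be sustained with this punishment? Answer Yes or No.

A one-shot deviation gives 27 now, then 7 for 3 periods, then back to 14.
Gain from deviating: (27−14) today; loss: (14−7) in each of the next 3 periods.
No-deviation condition: (14−7)(δ+…+δ^3) ≥ 27−14, i.e. δ+…+δ^3 ≥ 13/7.
At δ = 5/8: δ+…+δ^3 = 1.2598 < 1.8571.
So cooperation is not sustainable.

No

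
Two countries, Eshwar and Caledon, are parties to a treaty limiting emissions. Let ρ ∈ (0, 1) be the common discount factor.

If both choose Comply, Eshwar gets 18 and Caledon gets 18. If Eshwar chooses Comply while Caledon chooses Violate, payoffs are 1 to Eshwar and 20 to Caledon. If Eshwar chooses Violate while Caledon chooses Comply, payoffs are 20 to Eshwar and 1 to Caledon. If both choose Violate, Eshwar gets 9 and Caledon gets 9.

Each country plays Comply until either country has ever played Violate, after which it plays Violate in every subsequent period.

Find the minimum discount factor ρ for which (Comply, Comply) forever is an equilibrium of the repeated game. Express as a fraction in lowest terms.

2/11

One-period gain from deviating is 20 − 18 = 2. The loss is 18 − 9 = 9 in every subsequent period, with present value 9·ρ/(1−ρ).
Deviation is unprofitable when 9·ρ/(1−ρ) ≥ 2, i.e. ρ/(1−ρ) ≥ 2/9.
Equivalently ρ ≥ 2/(2+9) = 2/11.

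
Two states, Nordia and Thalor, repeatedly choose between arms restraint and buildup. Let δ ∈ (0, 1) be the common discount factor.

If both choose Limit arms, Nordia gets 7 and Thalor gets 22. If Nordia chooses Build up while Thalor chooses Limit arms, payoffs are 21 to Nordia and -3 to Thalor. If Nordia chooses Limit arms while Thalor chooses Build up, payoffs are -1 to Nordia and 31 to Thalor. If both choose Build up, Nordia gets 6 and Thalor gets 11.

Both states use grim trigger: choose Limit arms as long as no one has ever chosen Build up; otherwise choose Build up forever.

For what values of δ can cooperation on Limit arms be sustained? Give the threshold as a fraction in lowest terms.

Nordia's threshold: (21−7)/(21−6) = 14/15.
Thalor's threshold: (31−22)/(31−11) = 9/20.
14/15 > 9/20, so Nordia binds and δ* = 14/15.

14/15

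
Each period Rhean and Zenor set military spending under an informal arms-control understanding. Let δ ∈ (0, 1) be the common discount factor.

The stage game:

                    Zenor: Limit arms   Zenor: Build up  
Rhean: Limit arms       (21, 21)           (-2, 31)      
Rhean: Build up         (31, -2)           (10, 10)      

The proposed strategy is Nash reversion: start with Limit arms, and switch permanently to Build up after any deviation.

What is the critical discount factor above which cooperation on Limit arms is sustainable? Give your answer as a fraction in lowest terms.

10/21

One-period gain from deviating is 31 − 21 = 10. The loss is 21 − 10 = 11 in every subsequent period, with present value 11·δ/(1−δ).
Deviation is unprofitable when 11·δ/(1−δ) ≥ 10, i.e. δ/(1−δ) ≥ 10/11.
Equivalently δ ≥ 10/(10+11) = 10/21.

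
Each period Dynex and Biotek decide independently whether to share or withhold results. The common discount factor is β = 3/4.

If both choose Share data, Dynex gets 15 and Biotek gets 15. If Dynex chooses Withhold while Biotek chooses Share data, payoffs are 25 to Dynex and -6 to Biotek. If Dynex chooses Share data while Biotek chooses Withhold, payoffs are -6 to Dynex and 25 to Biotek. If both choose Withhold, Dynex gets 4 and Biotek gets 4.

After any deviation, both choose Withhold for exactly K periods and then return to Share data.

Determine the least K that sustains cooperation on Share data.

2

IC: β(1−β^K)/(1−β) ≥ (25−15)/(15−4) = 10/11.
With β = 3/4: need 1 − β^K ≥ 10/11·(1−3/4)/(3/4), i.e. β^K ≤ 0.6970.
Since (3/4)^1 = 0.7500 and (3/4)^2 = 0.5625, the smallest such K is 2.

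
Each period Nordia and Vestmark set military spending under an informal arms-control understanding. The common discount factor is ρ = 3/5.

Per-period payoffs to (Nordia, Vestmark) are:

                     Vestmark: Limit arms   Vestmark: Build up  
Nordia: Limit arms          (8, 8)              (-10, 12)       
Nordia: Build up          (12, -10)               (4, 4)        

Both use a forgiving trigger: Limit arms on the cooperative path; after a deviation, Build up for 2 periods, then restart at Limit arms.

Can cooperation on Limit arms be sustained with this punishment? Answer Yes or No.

No

IC: ρ+…+ρ^2 ≥ (12−8)/(8−4) = 1.
At ρ = 3/5: partial sum = 0.9600 < 1.0000. Cooperation not sustainable.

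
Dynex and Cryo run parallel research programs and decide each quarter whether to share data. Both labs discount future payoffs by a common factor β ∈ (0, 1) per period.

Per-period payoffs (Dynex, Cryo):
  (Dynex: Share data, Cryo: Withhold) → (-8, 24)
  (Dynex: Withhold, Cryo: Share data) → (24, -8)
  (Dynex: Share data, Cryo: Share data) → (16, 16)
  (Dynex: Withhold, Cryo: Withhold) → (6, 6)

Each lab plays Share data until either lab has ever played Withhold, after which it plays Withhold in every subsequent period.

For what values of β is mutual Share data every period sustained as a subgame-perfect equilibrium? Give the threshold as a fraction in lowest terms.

One-period gain from deviating is 24 − 16 = 8. The loss is 16 − 6 = 10 in every subsequent period, with present value 10·β/(1−β).
Deviation is unprofitable when 10·β/(1−β) ≥ 8, i.e. β/(1−β) ≥ 4/5.
Equivalently β ≥ 8/(8+10) = 4/9.

4/9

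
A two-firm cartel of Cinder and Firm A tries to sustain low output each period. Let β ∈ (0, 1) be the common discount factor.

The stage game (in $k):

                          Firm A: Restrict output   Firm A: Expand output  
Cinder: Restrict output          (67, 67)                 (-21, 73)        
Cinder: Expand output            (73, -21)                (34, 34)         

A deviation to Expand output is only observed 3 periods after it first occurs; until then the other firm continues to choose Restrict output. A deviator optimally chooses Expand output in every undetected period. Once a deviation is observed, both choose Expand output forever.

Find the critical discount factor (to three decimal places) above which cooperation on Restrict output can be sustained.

The best deviation is to choose Expand output for all 3 undetected periods, earning 73 each, then 34 forever once detected.
Deviation value: 73(1−β^3)/(1−β) + 34β^3/(1−β); cooperation value: 67/(1−β).
IC: 67 ≥ 73(1−β^3) + 34β^3 = 73 − 39β^3.
So β^3 ≥ 6/39 = 2/13, giving β ≥ (2/13)^(1/3) ≈ 0.536.

0.536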